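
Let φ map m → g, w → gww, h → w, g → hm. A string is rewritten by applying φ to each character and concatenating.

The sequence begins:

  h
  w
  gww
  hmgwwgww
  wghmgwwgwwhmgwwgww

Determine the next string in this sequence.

Rewriting the 18 symbols of wghmgwwgwwhmgwwgww one by one yields gww hm w g hm gww gww hm gww gww w g hm gww gww hm gww gww; concatenated:

gwwhmwghmgwwgwwhmgwwgwwwghmgwwgwwhmgwwgww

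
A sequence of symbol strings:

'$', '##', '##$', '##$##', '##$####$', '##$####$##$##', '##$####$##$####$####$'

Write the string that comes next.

##$####$##$####$####$##$####$##$##

From term 3 onward, concatenate the last term with the second-to-last: ##·$ = ##$, ##$·## = ##$##, …
Continuing: ##$####$##$####$####$ · ##$####$##$## gives term 8.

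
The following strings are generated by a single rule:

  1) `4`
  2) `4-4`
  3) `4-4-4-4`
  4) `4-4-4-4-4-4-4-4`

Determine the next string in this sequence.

s(k+1) = s(k)·-·s(k) — each term doubles the last with '-' between the halves.
One more doubling of 4-4-4-4-4-4-4-4 gives the answer.

4-4-4-4-4-4-4-4-4-4-4-4-4-4-4-4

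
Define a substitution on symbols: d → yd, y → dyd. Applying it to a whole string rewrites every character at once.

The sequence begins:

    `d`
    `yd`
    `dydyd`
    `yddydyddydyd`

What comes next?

Expanding yddydyddydyd: y→dyd, d→yd, d→yd, y→dyd, d→yd, y→dyd, d→yd, d→yd, y→dyd, d→yd, y→dyd, d→yd. Concatenated: dyd yd yd dyd yd dyd yd yd dyd yd dyd yd.

dydydyddydyddydydyddydyddydyd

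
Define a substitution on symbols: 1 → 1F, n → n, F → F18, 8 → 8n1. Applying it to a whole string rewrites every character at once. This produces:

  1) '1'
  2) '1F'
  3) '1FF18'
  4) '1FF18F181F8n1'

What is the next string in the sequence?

Applying the rule to each of the 13 symbols of 1FF18F181F8n1 gives the pieces 1F F18 F18 1F 8n1 F18 1F 8n1 1F F18 8n1 n 1F, which concatenate to the answer.

1FF18F181F8n1F181F8n11FF188n1n1F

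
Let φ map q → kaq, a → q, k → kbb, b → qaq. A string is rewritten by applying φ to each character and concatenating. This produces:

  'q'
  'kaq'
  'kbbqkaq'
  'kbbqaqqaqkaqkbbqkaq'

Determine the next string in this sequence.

Replace each of the 19 characters of kbbqaqqaqkaqkbbqkaq in place — kbb qaq qaq kaq q kaq kaq q kaq kbb q kaq kbb qaq qaq kaq kbb q kaq — and concatenate.

kbbqaqqaqkaqqkaqkaqqkaqkbbqkaqkbbqaqqaqkaqkbbqkaq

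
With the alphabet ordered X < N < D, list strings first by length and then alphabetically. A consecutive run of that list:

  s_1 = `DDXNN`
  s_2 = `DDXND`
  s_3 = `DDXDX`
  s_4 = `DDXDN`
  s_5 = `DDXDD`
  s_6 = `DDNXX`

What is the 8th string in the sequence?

Stepping forward 2 times from DDNXX: DDNXX → DDNXN, then the target.

DDNXD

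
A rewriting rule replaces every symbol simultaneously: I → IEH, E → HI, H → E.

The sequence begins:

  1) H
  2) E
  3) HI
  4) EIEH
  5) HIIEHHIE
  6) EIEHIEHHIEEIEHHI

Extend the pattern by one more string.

Rewriting the 16 symbols of EIEHIEHHIEEIEHHI one by one yields HI IEH HI E IEH HI E E IEH HI HI IEH HI E E IEH; concatenated:

HIIEHHIEIEHHIEEIEHHIHIIEHHIEEIEH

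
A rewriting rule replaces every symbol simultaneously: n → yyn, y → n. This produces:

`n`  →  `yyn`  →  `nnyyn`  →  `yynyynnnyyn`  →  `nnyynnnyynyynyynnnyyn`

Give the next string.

yynyynnnyynyynyynnnyynnnyynnnyynyynyynnnyyn

Applying the rule to each of the 21 symbols of nnyynnnyynyynyynnnyyn gives the pieces yyn yyn n n yyn yyn yyn n n yyn n n yyn n n yyn yyn yyn n n yyn, which concatenate to the answer.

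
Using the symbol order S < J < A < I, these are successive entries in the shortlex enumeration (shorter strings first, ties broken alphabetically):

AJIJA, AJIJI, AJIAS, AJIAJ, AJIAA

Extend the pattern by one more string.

AJIAI

The successor of AJIAA increments the rightmost position that isn't already I and resets every position after it to S.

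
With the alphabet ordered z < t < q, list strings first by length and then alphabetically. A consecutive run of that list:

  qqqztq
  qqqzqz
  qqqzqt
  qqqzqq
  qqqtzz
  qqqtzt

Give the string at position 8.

qqqttz

Continuing the enumeration 2 steps past qqqtzt: qqqtzt → qqqtzq → (answer).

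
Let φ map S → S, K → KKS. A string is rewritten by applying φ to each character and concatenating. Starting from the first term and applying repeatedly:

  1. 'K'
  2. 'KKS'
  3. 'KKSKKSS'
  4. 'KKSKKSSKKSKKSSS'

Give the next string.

Applying the rule to each of the 15 symbols of KKSKKSSKKSKKSSS gives the pieces KKS KKS S KKS KKS S S KKS KKS S KKS KKS S S S, which concatenate to the answer.

KKSKKSSKKSKKSSSKKSKKSSKKSKKSSSS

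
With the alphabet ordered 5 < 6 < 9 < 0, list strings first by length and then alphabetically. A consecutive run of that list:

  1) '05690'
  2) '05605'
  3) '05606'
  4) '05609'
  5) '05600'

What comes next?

Find the rightmost character of 05600 below 0, bump it to the next letter, and reset everything to its right to 5.

05955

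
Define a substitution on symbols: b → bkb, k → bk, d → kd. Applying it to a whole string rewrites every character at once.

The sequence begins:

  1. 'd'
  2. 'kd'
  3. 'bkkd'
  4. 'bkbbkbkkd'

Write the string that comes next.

Rewriting each symbol of bkbbkbkkd: b→bkb, k→bk, b→bkb, b→bkb, k→bk, b→bkb, k→bk, k→bk, d→kd, which concatenates to bkb bk bkb bkb bk bkb bk bk kd.

bkbbkbkbbkbbkbkbbkbkkd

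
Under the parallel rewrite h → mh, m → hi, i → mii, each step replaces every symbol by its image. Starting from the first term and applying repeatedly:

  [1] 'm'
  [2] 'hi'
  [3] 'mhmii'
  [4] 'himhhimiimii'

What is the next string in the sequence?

mhmiihimhmhmiihimiimiihimiimii

Apply φ to himhhimiimii symbol by symbol: h→mh, i→mii, m→hi, h→mh, h→mh, i→mii, m→hi, i→mii, i→mii, m→hi, i→mii, i→mii; joined: mh mii hi mh mh mii hi mii mii hi mii mii.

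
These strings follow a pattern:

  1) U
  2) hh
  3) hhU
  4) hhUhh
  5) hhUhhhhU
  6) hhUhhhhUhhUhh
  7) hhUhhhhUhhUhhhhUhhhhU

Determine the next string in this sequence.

hhUhhhhUhhUhhhhUhhhhUhhUhhhhUhhUhh

Each term (from the third on) is the previous term followed by the one before it: term 3 = hh·U = hhU.
Continuing: hhUhhhhUhhUhhhhUhhhhU · hhUhhhhUhhUhh gives term 8.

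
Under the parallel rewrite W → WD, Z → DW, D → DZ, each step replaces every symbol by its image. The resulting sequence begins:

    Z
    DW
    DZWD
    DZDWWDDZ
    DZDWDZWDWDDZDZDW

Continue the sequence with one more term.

DZDWDZWDDZDWWDDZWDDZDZDWDZDWDZWD

Applying the rule to each of the 16 symbols of DZDWDZWDWDDZDZDW gives the pieces DZ DW DZ WD DZ DW WD DZ WD DZ DZ DW DZ DW DZ WD, which concatenate to the answer.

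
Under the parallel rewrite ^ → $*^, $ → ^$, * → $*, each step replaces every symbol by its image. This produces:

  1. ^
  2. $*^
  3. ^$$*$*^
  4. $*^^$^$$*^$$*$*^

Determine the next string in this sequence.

^$$*$*^$*^^$$*^^$^$$*$*^^$^$$*^$$*$*^

φ($*^^$^$$*^$$*$*^) expands symbol-by-symbol to ^$ $* $*^ $*^ ^$ $*^ ^$ ^$ $* $*^ ^$ ^$ $* ^$ $* $*^; joining the 16 pieces gives the next term.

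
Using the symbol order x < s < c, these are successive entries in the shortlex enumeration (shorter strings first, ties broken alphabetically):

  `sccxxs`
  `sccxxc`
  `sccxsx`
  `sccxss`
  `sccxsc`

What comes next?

sccxcx

The successor of sccxsc increments the rightmost position that isn't already c and resets every position after it to x.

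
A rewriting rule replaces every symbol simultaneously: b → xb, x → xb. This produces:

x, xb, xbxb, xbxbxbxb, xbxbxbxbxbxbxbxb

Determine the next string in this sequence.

xbxbxbxbxbxbxbxbxbxbxbxbxbxbxbxb

φ(xbxbxbxbxbxbxbxb) expands symbol-by-symbol to xb xb xb xb xb xb xb xb xb xb xb xb xb xb xb xb; joining the 16 pieces gives the next term.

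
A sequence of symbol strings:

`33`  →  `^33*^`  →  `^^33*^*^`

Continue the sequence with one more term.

Each term wraps the previous one in ^ on the left and *^ on the right.
One more step from ^^33*^*^ gives the answer.

^^^33*^*^*^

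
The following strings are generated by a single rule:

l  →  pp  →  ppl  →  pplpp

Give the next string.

pplppppl

Each term (from the third on) is the previous term followed by the one before it: term 3 = pp·l = ppl.
Continuing: pplpp · ppl gives term 5.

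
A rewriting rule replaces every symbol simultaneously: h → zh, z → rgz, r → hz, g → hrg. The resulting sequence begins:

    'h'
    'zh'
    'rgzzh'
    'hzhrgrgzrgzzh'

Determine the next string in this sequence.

Applying the rule to each of the 13 symbols of hzhrgrgzrgzzh gives the pieces zh rgz zh hz hrg hz hrg rgz hz hrg rgz rgz zh, which concatenate to the answer.

zhrgzzhhzhrghzhrgrgzhzhrgrgzrgzzh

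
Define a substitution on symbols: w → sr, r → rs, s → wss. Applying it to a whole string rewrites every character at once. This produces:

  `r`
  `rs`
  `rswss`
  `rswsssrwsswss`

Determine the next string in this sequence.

rswsssrwsswsswssrssrwsswsssrwsswss

Applying the rule to each of the 13 symbols of rswsssrwsswss gives the pieces rs wss sr wss wss wss rs sr wss wss sr wss wss, which concatenate to the answer.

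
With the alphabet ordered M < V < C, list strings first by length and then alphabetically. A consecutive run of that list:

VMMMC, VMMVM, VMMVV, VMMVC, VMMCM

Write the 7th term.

Advancing 2 positions from VMMCM through VMMCM → VMMCV reaches term 7.

VMMCC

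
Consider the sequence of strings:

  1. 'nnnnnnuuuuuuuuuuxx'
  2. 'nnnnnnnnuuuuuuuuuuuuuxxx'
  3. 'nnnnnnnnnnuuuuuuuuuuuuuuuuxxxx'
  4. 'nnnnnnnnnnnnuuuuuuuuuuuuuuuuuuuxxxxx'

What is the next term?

The n-th term is 2n n's then 3n+1 u's then n-1 x's, where the shown terms are n = 3, 4, 5, 6.
Setting n = 7 gives 14, 22, 6 characters in each block.

nnnnnnnnnnnnnnuuuuuuuuuuuuuuuuuuuuuuxxxxxx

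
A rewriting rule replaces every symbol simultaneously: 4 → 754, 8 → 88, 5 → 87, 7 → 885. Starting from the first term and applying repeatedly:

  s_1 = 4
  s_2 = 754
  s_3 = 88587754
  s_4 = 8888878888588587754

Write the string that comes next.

Rewriting the 19 symbols of 8888878888588587754 one by one yields 88 88 88 88 88 885 88 88 88 88 87 88 88 87 88 885 885 87 754; concatenated:

888888888888588888888878888878888588587754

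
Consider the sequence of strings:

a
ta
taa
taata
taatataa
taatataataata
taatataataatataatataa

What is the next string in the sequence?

This is a Fibonacci-style word recurrence s(k) = s(k−1)·s(k−2): e.g. ta·a = taa.
So term 8 is taatataataatataatataa·taatataataata.

taatataataatataatataataatataataata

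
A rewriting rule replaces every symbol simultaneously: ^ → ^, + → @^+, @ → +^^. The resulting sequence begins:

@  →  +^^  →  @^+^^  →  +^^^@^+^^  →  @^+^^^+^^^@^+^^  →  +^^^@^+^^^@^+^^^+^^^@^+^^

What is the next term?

Rewriting the 25 symbols of +^^^@^+^^^@^+^^^+^^^@^+^^ one by one yields @^+ ^ ^ ^ +^^ ^ @^+ ^ ^ ^ +^^ ^ @^+ ^ ^ ^ @^+ ^ ^ ^ +^^ ^ @^+ ^ ^; concatenated:

@^+^^^+^^^@^+^^^+^^^@^+^^^@^+^^^+^^^@^+^^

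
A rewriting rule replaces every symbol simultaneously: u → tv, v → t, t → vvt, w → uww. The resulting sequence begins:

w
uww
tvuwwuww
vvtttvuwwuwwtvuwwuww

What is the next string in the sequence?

φ(vvtttvuwwuwwtvuwwuww) expands symbol-by-symbol to t t vvt vvt vvt t tv uww uww tv uww uww vvt t tv uww uww tv uww uww; joining the 20 pieces gives the next term.

ttvvtvvtvvtttvuwwuwwtvuwwuwwvvtttvuwwuwwtvuwwuww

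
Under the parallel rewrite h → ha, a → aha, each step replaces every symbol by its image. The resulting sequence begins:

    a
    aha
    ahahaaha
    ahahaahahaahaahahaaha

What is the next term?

Replace each of the 21 characters of ahahaahahaahaahahaaha in place — aha ha aha ha aha aha ha aha ha aha aha ha aha aha ha aha ha aha aha ha aha — and concatenate.

ahahaahahaahaahahaahahaahaahahaahaahahaahahaahaahahaaha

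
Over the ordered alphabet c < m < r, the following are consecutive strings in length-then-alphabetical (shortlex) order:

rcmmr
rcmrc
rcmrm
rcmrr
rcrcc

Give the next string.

Treat rcrcc as a base-3 numeral over the given alphabet and add one, carrying through any trailing r's.

rcrcm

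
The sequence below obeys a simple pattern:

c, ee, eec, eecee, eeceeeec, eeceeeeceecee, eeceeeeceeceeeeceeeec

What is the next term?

eeceeeeceeceeeeceeeeceeceeeeceecee

Each term (from the third on) is the previous term followed by the one before it: term 3 = ee·c = eec.
So term 8 is eeceeeeceeceeeeceeeec·eeceeeeceecee.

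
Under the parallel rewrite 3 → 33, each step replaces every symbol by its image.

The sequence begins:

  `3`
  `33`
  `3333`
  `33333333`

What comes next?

Apply φ to 33333333 symbol by symbol: 3→33, 3→33, 3→33, 3→33, 3→33, 3→33, 3→33, 3→33; joined: 33 33 33 33 33 33 33 33.

3333333333333333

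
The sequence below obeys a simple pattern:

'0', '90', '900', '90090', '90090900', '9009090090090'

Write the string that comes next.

900909009009090090900

Each term (from the third on) is the previous term followed by the one before it: term 3 = 90·0 = 900.
The next term joins 9009090090090 and 90090900.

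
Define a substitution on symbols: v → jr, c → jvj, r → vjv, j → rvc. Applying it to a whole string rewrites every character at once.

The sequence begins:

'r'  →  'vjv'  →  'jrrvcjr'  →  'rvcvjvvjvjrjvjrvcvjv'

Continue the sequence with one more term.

vjvjrjvjjrrvcjrjrrvcjrrvcvjvrvcjrrvcvjvjrjvjjrrvcjr

Replace each of the 20 characters of rvcvjvvjvjrjvjrvcvjv in place — vjv jr jvj jr rvc jr jr rvc jr rvc vjv rvc jr rvc vjv jr jvj jr rvc jr — and concatenate.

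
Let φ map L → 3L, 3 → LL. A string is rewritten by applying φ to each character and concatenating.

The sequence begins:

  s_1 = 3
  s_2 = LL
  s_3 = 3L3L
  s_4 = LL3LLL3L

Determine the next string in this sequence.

3L3LLL3L3L3LLL3L

Expanding LL3LLL3L: L→3L, L→3L, 3→LL, L→3L, L→3L, L→3L, 3→LL, L→3L. Concatenated: 3L 3L LL 3L 3L 3L LL 3L.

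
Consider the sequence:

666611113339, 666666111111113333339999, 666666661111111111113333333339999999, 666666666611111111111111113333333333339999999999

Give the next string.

Reading off run lengths: 6 runs 4, 6, 8, 10; 1 runs 4, 8, 12, 16; 3 runs 3, 6, 9, 12; 9 runs 1, 4, 7, 10 — each is linear in n (n = 1, 2, …).
At n = 5 the blocks have lengths 12, 20, 15, 13.

666666666666111111111111111111113333333333333339999999999999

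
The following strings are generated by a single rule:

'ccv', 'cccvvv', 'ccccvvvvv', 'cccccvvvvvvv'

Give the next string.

The n-th term is n+1 c's then 2n-1 v's (n = 1, 2, …).
For the next term, n = 5, so the run lengths are 6, 9.

ccccccvvvvvvvvv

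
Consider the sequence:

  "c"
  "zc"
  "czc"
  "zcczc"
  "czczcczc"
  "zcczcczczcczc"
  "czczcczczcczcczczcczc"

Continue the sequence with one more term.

zcczcczczcczcczczcczczcczcczczcczc

From term 3 onward, concatenate the second-to-last term with the last: c·zc = czc, zc·czc = zcczc, …
Continuing: zcczcczczcczc · czczcczczcczcczczcczc gives term 8.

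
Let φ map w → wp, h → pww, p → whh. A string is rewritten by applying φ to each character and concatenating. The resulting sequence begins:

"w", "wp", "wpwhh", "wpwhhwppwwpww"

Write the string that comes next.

wpwhhwppwwpwwwpwhhwhhwpwpwhhwpwp

φ(wpwhhwppwwpww) expands symbol-by-symbol to wp whh wp pww pww wp whh whh wp wp whh wp wp; joining the 13 pieces gives the next term.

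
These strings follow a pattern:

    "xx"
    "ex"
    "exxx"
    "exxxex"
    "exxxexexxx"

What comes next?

Each term (from the third on) is the previous term followed by the one before it: term 3 = ex·xx = exxx.
Continuing: exxxexexxx · exxxex gives term 6.

exxxexexxxexxxex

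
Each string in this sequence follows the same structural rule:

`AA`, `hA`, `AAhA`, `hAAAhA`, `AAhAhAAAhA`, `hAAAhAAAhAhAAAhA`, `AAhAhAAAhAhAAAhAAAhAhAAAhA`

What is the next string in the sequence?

hAAAhAAAhAhAAAhAAAhAhAAAhAhAAAhAAAhAhAAAhA

Each term (from the third on) is the two preceding terms concatenated in order: term 3 = AA·hA = AAhA.
Continuing: hAAAhAAAhAhAAAhA · AAhAhAAAhAhAAAhAAAhAhAAAhA gives term 8.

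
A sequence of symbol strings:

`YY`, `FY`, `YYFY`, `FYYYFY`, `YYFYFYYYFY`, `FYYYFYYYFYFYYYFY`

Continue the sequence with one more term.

This is a Fibonacci-style word recurrence s(k) = s(k−2)·s(k−1): e.g. YY·FY = YYFY.
The next term joins YYFYFYYYFY and FYYYFYYYFYFYYYFY.

YYFYFYYYFYFYYYFYYYFYFYYYFY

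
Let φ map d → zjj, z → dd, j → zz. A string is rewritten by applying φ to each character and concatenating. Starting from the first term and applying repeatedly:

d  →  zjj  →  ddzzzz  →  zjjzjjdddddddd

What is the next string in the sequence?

φ(zjjzjjdddddddd) expands symbol-by-symbol to dd zz zz dd zz zz zjj zjj zjj zjj zjj zjj zjj zjj; joining the 14 pieces gives the next term.

ddzzzzddzzzzzjjzjjzjjzjjzjjzjjzjjzjj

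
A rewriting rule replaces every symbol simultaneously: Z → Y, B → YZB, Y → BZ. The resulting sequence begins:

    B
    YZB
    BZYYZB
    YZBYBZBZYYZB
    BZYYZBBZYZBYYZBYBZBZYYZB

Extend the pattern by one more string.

Applying the rule to each of the 24 symbols of BZYYZBBZYZBYYZBYBZBZYYZB gives the pieces YZB Y BZ BZ Y YZB YZB Y BZ Y YZB BZ BZ Y YZB BZ YZB Y YZB Y BZ BZ Y YZB, which concatenate to the answer.

YZBYBZBZYYZBYZBYBZYYZBBZBZYYZBBZYZBYYZBYBZBZYYZB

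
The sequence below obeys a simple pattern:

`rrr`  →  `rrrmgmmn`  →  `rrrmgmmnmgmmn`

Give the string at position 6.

rrrmgmmnmgmmnmgmmnmgmmnmgmmn

The strings grow by a fixed suffix mgmmn each time.
From rrrmgmmnmgmmn, 3 further steps: rrrmgmmnmgmmn → rrrmgmmnmgmmnmgmmn → rrrmgmmnmgmmnmgmmnmgmmn → (answer).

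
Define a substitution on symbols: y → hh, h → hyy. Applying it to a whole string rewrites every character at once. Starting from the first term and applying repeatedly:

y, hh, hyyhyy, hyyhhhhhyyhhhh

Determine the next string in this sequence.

Rewriting the 14 symbols of hyyhhhhhyyhhhh one by one yields hyy hh hh hyy hyy hyy hyy hyy hh hh hyy hyy hyy hyy; concatenated:

hyyhhhhhyyhyyhyyhyyhyyhhhhhyyhyyhyyhyy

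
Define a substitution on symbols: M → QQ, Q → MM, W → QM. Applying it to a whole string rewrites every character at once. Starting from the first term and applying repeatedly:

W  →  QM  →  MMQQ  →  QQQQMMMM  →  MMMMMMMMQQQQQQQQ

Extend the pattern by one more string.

QQQQQQQQQQQQQQQQMMMMMMMMMMMMMMMM

Applying the rule to each of the 16 symbols of MMMMMMMMQQQQQQQQ gives the pieces QQ QQ QQ QQ QQ QQ QQ QQ MM MM MM MM MM MM MM MM, which concatenate to the answer.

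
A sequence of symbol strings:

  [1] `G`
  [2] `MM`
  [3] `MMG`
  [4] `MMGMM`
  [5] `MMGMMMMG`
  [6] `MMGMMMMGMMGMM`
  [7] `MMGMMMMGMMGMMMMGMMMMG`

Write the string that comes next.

From term 3 onward, concatenate the last term with the second-to-last: MM·G = MMG, MMG·MM = MMGMM, …
The next term joins MMGMMMMGMMGMMMMGMMMMG and MMGMMMMGMMGMM.

MMGMMMMGMMGMMMMGMMMMGMMGMMMMGMMGMM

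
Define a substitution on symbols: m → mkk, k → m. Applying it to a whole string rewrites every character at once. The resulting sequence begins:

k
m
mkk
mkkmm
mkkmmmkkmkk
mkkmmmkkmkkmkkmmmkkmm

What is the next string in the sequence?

Rewriting the 21 symbols of mkkmmmkkmkkmkkmmmkkmm one by one yields mkk m m mkk mkk mkk m m mkk m m mkk m m mkk mkk mkk m m mkk mkk; concatenated:

mkkmmmkkmkkmkkmmmkkmmmkkmmmkkmkkmkkmmmkkmkk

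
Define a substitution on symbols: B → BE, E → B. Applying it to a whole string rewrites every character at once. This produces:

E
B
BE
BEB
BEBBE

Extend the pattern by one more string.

BEBBEBEB

Apply φ to BEBBE symbol by symbol: B→BE, E→B, B→BE, B→BE, E→B; joined: BE B BE BE B.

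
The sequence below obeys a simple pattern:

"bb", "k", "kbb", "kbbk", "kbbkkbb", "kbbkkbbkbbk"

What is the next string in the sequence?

kbbkkbbkbbkkbbkkbb

This is a Fibonacci-style word recurrence s(k) = s(k−1)·s(k−2): e.g. k·bb = kbb.
Continuing: kbbkkbbkbbk · kbbkkbb gives term 7.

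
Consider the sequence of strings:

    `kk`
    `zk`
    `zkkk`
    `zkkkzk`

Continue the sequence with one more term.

zkkkzkzkkk

From term 3 onward, concatenate the last term with the second-to-last: zk·kk = zkkk, zkkk·zk = zkkkzk, …
The next term joins zkkkzk and zkkk.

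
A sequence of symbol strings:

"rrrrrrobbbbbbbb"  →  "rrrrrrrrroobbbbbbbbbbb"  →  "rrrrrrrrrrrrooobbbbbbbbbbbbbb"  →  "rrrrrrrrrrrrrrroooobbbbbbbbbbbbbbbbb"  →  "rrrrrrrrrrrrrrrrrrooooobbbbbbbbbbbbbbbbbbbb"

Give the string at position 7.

The n-th term is 3n r's then n-1 o's then 3n+2 b's, where the shown terms are n = 2, 3, 4, 5, 6.
Setting n = 8 gives 24, 7, 26 characters in each block.

rrrrrrrrrrrrrrrrrrrrrrrrooooooobbbbbbbbbbbbbbbbbbbbbbbbbb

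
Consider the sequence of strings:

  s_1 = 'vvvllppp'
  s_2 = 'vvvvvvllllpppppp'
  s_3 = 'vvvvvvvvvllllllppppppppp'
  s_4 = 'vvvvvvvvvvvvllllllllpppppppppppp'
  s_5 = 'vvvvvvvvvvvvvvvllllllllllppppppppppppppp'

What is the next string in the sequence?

The n-th term is 3n v's then 2n l's then 3n p's (n = 1, 2, …).
For the next term, n = 6, so the run lengths are 18, 12, 18.

vvvvvvvvvvvvvvvvvvllllllllllllpppppppppppppppppp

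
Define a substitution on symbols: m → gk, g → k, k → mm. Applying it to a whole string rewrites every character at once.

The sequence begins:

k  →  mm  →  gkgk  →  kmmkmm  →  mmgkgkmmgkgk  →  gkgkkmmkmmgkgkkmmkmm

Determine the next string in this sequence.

Rewriting the 20 symbols of gkgkkmmkmmgkgkkmmkmm one by one yields k mm k mm mm gk gk mm gk gk k mm k mm mm gk gk mm gk gk; concatenated:

kmmkmmmmgkgkmmgkgkkmmkmmmmgkgkmmgkgk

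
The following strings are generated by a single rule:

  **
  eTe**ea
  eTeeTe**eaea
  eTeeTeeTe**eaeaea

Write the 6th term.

eTeeTeeTeeTeeTe**eaeaeaeaea

Every step adds eTe to the front and ea to the end of the previous string.
From eTeeTeeTe**eaeaea, 2 further steps: eTeeTeeTe**eaeaea → eTeeTeeTeeTe**eaeaeaea → (answer).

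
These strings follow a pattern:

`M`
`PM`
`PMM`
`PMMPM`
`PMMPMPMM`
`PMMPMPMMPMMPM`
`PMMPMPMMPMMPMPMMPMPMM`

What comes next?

This is a Fibonacci-style word recurrence s(k) = s(k−1)·s(k−2): e.g. PM·M = PMM.
The next term joins PMMPMPMMPMMPMPMMPMPMM and PMMPMPMMPMMPM.

PMMPMPMMPMMPMPMMPMPMMPMMPMPMMPMMPM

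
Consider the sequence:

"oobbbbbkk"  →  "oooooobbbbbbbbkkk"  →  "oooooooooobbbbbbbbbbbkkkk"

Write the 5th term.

oooooooooooooooooobbbbbbbbbbbbbbbbbkkkkkk

Each string has the form o^{4n-2} b^{3n+2} k^{n+1} (n = 1, 2, …).
For term 5, n = 5, so the run lengths are 18, 17, 6.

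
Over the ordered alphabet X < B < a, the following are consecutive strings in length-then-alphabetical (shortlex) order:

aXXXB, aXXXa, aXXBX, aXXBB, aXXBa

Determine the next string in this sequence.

Treat aXXBa as a base-3 numeral over the given alphabet and add one, carrying through any trailing a's.

aXXaX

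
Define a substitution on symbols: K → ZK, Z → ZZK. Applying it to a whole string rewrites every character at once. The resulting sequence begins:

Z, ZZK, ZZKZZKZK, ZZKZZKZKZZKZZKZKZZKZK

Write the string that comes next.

Rewriting the 21 symbols of ZZKZZKZKZZKZZKZKZZKZK one by one yields ZZK ZZK ZK ZZK ZZK ZK ZZK ZK ZZK ZZK ZK ZZK ZZK ZK ZZK ZK ZZK ZZK ZK ZZK ZK; concatenated:

ZZKZZKZKZZKZZKZKZZKZKZZKZZKZKZZKZZKZKZZKZKZZKZZKZKZZKZK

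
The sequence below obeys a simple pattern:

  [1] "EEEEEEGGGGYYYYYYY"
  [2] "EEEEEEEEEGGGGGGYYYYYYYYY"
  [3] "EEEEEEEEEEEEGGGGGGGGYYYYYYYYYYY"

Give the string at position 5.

EEEEEEEEEEEEEEEEEEGGGGGGGGGGGGYYYYYYYYYYYYYYY

The n-th term is 3n E's then 2n G's then 2n+3 Y's, where the shown terms are n = 2, 3, 4.
Setting n = 6 gives 18, 12, 15 characters in each block.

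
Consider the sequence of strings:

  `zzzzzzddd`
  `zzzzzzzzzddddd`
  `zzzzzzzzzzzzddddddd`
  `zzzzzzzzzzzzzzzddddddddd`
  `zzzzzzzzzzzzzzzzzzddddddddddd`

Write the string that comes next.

The n-th term is 3n z's then 2n-1 d's, where the shown terms are n = 2, 3, 4, 5, 6.
Setting n = 7 gives 21, 13 characters in each block.

zzzzzzzzzzzzzzzzzzzzzddddddddddddd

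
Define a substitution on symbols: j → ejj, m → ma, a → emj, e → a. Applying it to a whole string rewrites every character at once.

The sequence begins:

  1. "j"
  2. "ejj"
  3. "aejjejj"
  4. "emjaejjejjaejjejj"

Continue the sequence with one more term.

Replace each of the 17 characters of emjaejjejjaejjejj in place — a ma ejj emj a ejj ejj a ejj ejj emj a ejj ejj a ejj ejj — and concatenate.

amaejjemjaejjejjaejjejjemjaejjejjaejjejj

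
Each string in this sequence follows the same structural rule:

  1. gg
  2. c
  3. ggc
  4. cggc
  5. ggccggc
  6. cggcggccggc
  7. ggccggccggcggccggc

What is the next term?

cggcggccggcggccggccggcggccggc

Each term (from the third on) is the two preceding terms concatenated in order: term 3 = gg·c = ggc.
So term 8 is cggcggccggc·ggccggccggcggccggc.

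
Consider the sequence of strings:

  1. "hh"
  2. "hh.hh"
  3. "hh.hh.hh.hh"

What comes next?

s(k+1) = s(k)·.·s(k) — each term doubles the last with '.' between the halves.
So the next term is two copies of hh.hh.hh.hh with '.' between the halves.

hh.hh.hh.hh.hh.hh.hh.hh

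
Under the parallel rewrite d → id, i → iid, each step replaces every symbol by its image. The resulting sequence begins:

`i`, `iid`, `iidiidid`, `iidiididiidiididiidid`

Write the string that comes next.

Applying the rule to each of the 21 symbols of iidiididiidiididiidid gives the pieces iid iid id iid iid id iid id iid iid id iid iid id iid id iid iid id iid id, which concatenate to the answer.

iidiididiidiididiididiidiididiidiididiididiidiididiidid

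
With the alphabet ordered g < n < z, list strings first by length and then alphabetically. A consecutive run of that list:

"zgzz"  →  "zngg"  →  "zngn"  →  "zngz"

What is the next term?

Treat zngz as a base-3 numeral over the given alphabet and add one, carrying through any trailing z's.

znng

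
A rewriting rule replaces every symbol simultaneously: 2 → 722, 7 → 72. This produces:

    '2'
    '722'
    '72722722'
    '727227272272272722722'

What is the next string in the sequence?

φ(727227272272272722722) expands symbol-by-symbol to 72 722 72 722 722 72 722 72 722 722 72 722 722 72 722 72 722 722 72 722 722; joining the 21 pieces gives the next term.

7272272722722727227272272272722722727227272272272722722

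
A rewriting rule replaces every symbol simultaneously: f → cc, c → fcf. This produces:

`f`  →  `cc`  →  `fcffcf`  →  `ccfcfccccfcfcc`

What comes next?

fcffcfccfcfccfcffcffcffcfccfcfccfcffcf

Replace each of the 14 characters of ccfcfccccfcfcc in place — fcf fcf cc fcf cc fcf fcf fcf fcf cc fcf cc fcf fcf — and concatenate.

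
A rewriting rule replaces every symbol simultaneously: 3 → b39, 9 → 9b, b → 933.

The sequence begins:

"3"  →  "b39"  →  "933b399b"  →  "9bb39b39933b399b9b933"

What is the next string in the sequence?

Rewriting the 21 symbols of 9bb39b39933b399b9b933 one by one yields 9b 933 933 b39 9b 933 b39 9b 9b b39 b39 933 b39 9b 9b 933 9b 933 9b b39 b39; concatenated:

9b933933b399b933b399b9bb39b39933b399b9b9339b9339bb39b39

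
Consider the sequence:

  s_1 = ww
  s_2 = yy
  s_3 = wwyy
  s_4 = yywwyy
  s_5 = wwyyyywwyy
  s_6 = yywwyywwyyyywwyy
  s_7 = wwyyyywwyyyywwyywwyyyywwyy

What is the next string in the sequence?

From term 3 onward, concatenate the second-to-last term with the last: ww·yy = wwyy, yy·wwyy = yywwyy, …
So term 8 is yywwyywwyyyywwyy·wwyyyywwyyyywwyywwyyyywwyy.

yywwyywwyyyywwyywwyyyywwyyyywwyywwyyyywwyy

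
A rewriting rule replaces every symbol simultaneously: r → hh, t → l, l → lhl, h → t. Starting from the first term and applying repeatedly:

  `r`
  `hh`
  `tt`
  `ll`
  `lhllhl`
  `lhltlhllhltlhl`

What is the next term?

Rewriting the 14 symbols of lhltlhllhltlhl one by one yields lhl t lhl l lhl t lhl lhl t lhl l lhl t lhl; concatenated:

lhltlhlllhltlhllhltlhlllhltlhl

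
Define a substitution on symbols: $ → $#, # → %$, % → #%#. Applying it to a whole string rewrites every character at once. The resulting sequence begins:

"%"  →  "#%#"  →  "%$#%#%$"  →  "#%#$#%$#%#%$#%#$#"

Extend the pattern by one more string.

%$#%#%$$#%$#%#$#%$#%#%$#%#$#%$#%#%$$#%$

Applying the rule to each of the 17 symbols of #%#$#%$#%#%$#%#$# gives the pieces %$ #%# %$ $# %$ #%# $# %$ #%# %$ #%# $# %$ #%# %$ $# %$, which concatenate to the answer.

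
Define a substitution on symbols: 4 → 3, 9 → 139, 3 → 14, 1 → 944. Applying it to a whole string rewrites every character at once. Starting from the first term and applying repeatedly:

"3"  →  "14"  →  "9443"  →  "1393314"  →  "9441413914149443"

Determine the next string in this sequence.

13933944394414139944394431393314

Applying the rule to each of the 16 symbols of 9441413914149443 gives the pieces 139 3 3 944 3 944 14 139 944 3 944 3 139 3 3 14, which concatenate to the answer.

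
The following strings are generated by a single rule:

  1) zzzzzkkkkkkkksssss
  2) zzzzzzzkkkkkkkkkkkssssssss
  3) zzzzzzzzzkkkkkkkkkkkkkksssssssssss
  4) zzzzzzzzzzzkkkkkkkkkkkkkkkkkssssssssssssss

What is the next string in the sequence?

zzzzzzzzzzzzzkkkkkkkkkkkkkkkkkkkksssssssssssssssss

Reading off run lengths: z runs 5, 7, 9, 11; k runs 8, 11, 14, 17; s runs 5, 8, 11, 14 — each is linear in n, where the shown terms are n = 2, 3, 4, 5.
At n = 6 the blocks have lengths 13, 20, 17.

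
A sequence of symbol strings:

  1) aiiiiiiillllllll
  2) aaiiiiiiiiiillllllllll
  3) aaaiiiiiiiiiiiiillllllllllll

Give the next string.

aaaaiiiiiiiiiiiiiiiillllllllllllll

Term n consists of n-2 a's, followed by 3n-2 i's, followed by 2n+2 l's, where the shown terms are n = 3, 4, 5.
Setting n = 6 gives 4, 16, 14 characters in each block.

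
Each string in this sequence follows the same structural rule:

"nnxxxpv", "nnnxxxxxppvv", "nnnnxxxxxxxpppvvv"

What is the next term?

nnnnnxxxxxxxxxppppvvvv

Term n consists of n+1 n's, followed by 2n+1 x's, followed by n p's, followed by n v's (n = 1, 2, …).
At n = 4 the blocks have lengths 5, 9, 4, 4.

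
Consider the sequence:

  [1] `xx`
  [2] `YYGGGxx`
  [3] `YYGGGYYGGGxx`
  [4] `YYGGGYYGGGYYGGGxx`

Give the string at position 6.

Every step adds YYGGG at the front: s(k+1) = YYGGG·s(k).
From YYGGGYYGGGYYGGGxx, 2 further steps: YYGGGYYGGGYYGGGxx → YYGGGYYGGGYYGGGYYGGGxx → (answer).

YYGGGYYGGGYYGGGYYGGGYYGGGxx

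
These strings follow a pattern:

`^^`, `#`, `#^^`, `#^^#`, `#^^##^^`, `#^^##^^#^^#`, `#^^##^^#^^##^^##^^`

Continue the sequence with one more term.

This is a Fibonacci-style word recurrence s(k) = s(k−1)·s(k−2): e.g. #·^^ = #^^.
So term 8 is #^^##^^#^^##^^##^^·#^^##^^#^^#.

#^^##^^#^^##^^##^^#^^##^^#^^#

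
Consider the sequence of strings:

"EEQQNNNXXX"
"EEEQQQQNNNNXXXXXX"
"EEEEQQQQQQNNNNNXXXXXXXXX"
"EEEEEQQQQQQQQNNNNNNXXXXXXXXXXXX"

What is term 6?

The n-th term is n+1 E's then 2n Q's then n+2 N's then 3n X's (n = 1, 2, …).
At n = 6 the blocks have lengths 7, 12, 8, 18.

EEEEEEEQQQQQQQQQQQQNNNNNNNNXXXXXXXXXXXXXXXXXX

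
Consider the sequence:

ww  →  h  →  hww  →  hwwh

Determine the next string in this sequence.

From term 3 onward, concatenate the last term with the second-to-last: h·ww = hww, hww·h = hwwh, …
The next term joins hwwh and hww.

hwwhhww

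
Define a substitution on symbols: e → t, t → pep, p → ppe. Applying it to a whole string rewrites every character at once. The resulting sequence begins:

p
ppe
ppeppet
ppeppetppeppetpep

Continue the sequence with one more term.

φ(ppeppetppeppetpep) expands symbol-by-symbol to ppe ppe t ppe ppe t pep ppe ppe t ppe ppe t pep ppe t ppe; joining the 17 pieces gives the next term.

ppeppetppeppetpepppeppetppeppetpepppetppe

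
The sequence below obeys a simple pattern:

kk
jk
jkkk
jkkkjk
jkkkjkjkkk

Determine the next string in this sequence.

From term 3 onward, concatenate the last term with the second-to-last: jk·kk = jkkk, jkkk·jk = jkkkjk, …
So term 6 is jkkkjkjkkk·jkkkjk.

jkkkjkjkkkjkkkjk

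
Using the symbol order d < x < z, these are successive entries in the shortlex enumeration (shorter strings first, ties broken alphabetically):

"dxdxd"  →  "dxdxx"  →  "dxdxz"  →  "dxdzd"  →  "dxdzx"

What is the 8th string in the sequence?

dxxdx

Stepping forward 3 times from dxdzx: dxdzx → dxdzz → dxxdd, then the target.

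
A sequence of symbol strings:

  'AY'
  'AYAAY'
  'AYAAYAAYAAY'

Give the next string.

Every step duplicates the string with 'A' between the halves.
Doubling AYAAYAAYAAY with 'A' between the halves:

AYAAYAAYAAYAAYAAYAAYAAY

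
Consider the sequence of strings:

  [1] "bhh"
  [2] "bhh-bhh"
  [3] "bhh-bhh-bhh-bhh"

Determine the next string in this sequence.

Every step duplicates the string with '-' between the halves.
Doubling bhh-bhh-bhh-bhh with '-' between the halves:

bhh-bhh-bhh-bhh-bhh-bhh-bhh-bhh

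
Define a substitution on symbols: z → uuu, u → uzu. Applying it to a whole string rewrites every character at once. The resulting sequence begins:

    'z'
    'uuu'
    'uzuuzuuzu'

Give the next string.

uzuuuuuzuuzuuuuuzuuzuuuuuzu

Apply φ to uzuuzuuzu symbol by symbol: u→uzu, z→uuu, u→uzu, u→uzu, z→uuu, u→uzu, u→uzu, z→uuu, u→uzu; joined: uzu uuu uzu uzu uuu uzu uzu uuu uzu.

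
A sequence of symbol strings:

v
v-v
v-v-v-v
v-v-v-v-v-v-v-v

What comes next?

Every step duplicates the string with '-' between the halves.
Doubling v-v-v-v-v-v-v-v with '-' between the halves:

v-v-v-v-v-v-v-v-v-v-v-v-v-v-v-v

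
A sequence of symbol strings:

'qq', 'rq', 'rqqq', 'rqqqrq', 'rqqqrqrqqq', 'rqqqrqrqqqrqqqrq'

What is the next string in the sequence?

Each term (from the third on) is the previous term followed by the one before it: term 3 = rq·qq = rqqq.
The next term joins rqqqrqrqqqrqqqrq and rqqqrqrqqq.

rqqqrqrqqqrqqqrqrqqqrqrqqq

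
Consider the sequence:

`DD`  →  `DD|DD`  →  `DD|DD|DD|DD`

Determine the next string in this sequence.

DD|DD|DD|DD|DD|DD|DD|DD

s(k+1) = s(k)·|·s(k) — each term doubles the last with '|' between the halves.
One more doubling of DD|DD|DD|DD gives the answer.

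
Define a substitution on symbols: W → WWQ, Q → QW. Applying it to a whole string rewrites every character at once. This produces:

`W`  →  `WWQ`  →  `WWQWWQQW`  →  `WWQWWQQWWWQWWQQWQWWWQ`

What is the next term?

Rewriting the 21 symbols of WWQWWQQWWWQWWQQWQWWWQ one by one yields WWQ WWQ QW WWQ WWQ QW QW WWQ WWQ WWQ QW WWQ WWQ QW QW WWQ QW WWQ WWQ WWQ QW; concatenated:

WWQWWQQWWWQWWQQWQWWWQWWQWWQQWWWQWWQQWQWWWQQWWWQWWQWWQQW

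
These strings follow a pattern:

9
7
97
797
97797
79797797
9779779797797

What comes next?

797977979779779797797

This is a Fibonacci-style word recurrence s(k) = s(k−2)·s(k−1): e.g. 9·7 = 97.
The next term joins 79797797 and 9779779797797.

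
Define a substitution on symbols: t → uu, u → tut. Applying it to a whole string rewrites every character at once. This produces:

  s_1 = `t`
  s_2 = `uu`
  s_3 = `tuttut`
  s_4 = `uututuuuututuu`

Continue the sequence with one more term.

Rewriting the 14 symbols of uututuuuututuu one by one yields tut tut uu tut uu tut tut tut tut uu tut uu tut tut; concatenated:

tuttutuututuututtuttuttutuututuututtut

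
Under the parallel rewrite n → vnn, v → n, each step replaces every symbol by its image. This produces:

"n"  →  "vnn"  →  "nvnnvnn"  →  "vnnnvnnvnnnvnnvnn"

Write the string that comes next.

nvnnvnnvnnnvnnvnnnvnnvnnvnnnvnnvnnnvnnvnn

φ(vnnnvnnvnnnvnnvnn) expands symbol-by-symbol to n vnn vnn vnn n vnn vnn n vnn vnn vnn n vnn vnn n vnn vnn; joining the 17 pieces gives the next term.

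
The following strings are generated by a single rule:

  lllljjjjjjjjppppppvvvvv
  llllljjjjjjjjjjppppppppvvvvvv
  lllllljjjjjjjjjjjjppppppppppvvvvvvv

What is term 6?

llllllllljjjjjjjjjjjjjjjjjjppppppppppppppppvvvvvvvvvv

Reading off run lengths: l runs 4, 5, 6; j runs 8, 10, 12; p runs 6, 8, 10; v runs 5, 6, 7 — each is linear in n, where the shown terms are n = 3, 4, 5.
Setting n = 8 gives 9, 18, 16, 10 characters in each block.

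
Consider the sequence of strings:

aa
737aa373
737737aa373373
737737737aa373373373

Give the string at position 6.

s(k+1) = 737·s(k)·373, so each term gains 737 as a prefix and 373 as a suffix.
From 737737737aa373373373, 2 further steps: 737737737aa373373373 → 737737737737aa373373373373 → (answer).

737737737737737aa373373373373373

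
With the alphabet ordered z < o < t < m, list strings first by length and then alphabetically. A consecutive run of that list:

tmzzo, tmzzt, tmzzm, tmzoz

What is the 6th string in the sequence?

Stepping forward 2 times from tmzoz: tmzoz → tmzoo, then the target.

tmzot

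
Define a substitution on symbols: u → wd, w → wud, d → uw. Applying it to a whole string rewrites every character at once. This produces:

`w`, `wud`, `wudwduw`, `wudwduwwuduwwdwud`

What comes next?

Rewriting the 17 symbols of wudwduwwuduwwdwud one by one yields wud wd uw wud uw wd wud wud wd uw wd wud wud uw wud wd uw; concatenated:

wudwduwwuduwwdwudwudwduwwdwudwuduwwudwduw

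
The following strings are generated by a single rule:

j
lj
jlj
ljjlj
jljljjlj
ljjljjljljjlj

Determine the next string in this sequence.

From term 3 onward, concatenate the second-to-last term with the last: j·lj = jlj, lj·jlj = ljjlj, …
The next term joins jljljjlj and ljjljjljljjlj.

jljljjljljjljjljljjlj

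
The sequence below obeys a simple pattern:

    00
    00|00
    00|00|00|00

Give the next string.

s(k+1) = s(k)·|·s(k) — each term doubles the last with '|' between the halves.
Doubling 00|00|00|00 with '|' between the halves:

00|00|00|00|00|00|00|00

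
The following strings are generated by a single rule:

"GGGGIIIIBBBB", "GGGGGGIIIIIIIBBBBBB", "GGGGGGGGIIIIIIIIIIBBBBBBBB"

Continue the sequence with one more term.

GGGGGGGGGGIIIIIIIIIIIIIBBBBBBBBBB

Reading off run lengths: G runs 4, 6, 8; I runs 4, 7, 10; B runs 4, 6, 8 — each is linear in n, where the shown terms are n = 2, 3, 4.
Setting n = 5 gives 10, 13, 10 characters in each block.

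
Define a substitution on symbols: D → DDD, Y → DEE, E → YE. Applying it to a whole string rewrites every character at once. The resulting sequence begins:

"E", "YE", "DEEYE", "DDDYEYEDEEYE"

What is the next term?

Apply φ to DDDYEYEDEEYE symbol by symbol: D→DDD, D→DDD, D→DDD, Y→DEE, E→YE, Y→DEE, E→YE, D→DDD, E→YE, E→YE, Y→DEE, E→YE; joined: DDD DDD DDD DEE YE DEE YE DDD YE YE DEE YE.

DDDDDDDDDDEEYEDEEYEDDDYEYEDEEYE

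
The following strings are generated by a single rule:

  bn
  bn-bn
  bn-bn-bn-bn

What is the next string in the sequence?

bn-bn-bn-bn-bn-bn-bn-bn

Each string is two copies of the previous one joined by '-'.
So the next term is two copies of bn-bn-bn-bn with '-' between the halves.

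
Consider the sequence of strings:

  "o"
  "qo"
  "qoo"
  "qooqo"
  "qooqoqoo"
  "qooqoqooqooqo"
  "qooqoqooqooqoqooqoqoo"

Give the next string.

qooqoqooqooqoqooqoqooqooqoqooqooqo

This is a Fibonacci-style word recurrence s(k) = s(k−1)·s(k−2): e.g. qo·o = qoo.
The next term joins qooqoqooqooqoqooqoqoo and qooqoqooqooqo.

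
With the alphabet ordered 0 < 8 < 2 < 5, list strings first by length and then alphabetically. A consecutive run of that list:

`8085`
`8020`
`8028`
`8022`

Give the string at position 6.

8050

Continuing the enumeration 2 steps past 8022: 8022 → 8025 → (answer).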